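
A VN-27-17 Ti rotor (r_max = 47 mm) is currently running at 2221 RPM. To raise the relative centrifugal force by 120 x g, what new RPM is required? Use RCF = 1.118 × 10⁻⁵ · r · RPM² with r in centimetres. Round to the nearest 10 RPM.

N₂ ≈ 2690 RPM

r = 47 mm = 4.7 cm
Current RCF = 1.118 × 10⁻⁵ × 4.7 × (2221)² = 1.118 × 10⁻⁵ × 4.7 × 4,932,841 ≈ 259.2 × g
Target RCF = 259.2 + 120 = 379.2 × g
N² = 379.2 / (5.2546 × 10⁻⁵) = 7,216,534
N ≈ √7,216,534 ≈ 2,686.4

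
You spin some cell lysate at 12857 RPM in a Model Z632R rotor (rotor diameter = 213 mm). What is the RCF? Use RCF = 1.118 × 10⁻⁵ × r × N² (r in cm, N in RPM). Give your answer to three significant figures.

RCF ≈ 19700 x g

r = 213 mm / 2 = 106.5 mm = 10.65 cm
RCF = 1.118 × 10⁻⁵ × r × N²
RCF = 1.118 × 10⁻⁵ × 10.65 × (12857)² = 1.118 × 10⁻⁵ × 10.65 × 165,302,449 ≈ 19,682.1 × g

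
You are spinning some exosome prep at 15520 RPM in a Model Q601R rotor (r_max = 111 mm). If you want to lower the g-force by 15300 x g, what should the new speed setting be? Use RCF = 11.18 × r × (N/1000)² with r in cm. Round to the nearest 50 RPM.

r = 111 mm = 11.1 cm
Current RCF = 11.18 × 11.1 × (15.52)² = 11.18 × 11.1 × 240.8704 ≈ 29,891.5 × g
Target RCF = 29,891.5 − 15,300 = 14,591.5 × g
(N/1000)² = 14,591.5 / 124.098 = 117.5805
N = 1000 × √117.5805 ≈ 10,843.5

N₂ ≈ 10850 RPM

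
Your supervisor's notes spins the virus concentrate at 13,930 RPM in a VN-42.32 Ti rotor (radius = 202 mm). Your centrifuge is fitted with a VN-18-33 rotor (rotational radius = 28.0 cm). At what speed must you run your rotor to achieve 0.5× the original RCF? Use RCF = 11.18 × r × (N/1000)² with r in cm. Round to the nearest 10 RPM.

≈ 8370 RPM

Original rotor: r = 202 mm = 20.2 cm
RCF_original = 11.18 × 20.2 × (13.93)² = 11.18 × 20.2 × 194.0449 ≈ 43,822.3 × g
Target RCF = 0.5 × 43,822.3 ≈ 21,911.2 × g
21,911.2 = 11.18 × 28 × (N/1000)²
(N/1000)² = 21,911.2 / 313.04 = 69.99489
N = 1000 × √69.99489 ≈ 8,366.3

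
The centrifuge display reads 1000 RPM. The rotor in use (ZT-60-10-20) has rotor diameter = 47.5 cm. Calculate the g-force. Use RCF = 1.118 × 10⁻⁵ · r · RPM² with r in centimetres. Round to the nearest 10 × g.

RCF ≈ 270 g

r = 47.5 / 2 = 23.75 cm
RCF = 1.118 × 10⁻⁵ × 23.75 × (1000)² = 1.118 × 10⁻⁵ × 23.75 × 1,000,000 ≈ 265.5 × g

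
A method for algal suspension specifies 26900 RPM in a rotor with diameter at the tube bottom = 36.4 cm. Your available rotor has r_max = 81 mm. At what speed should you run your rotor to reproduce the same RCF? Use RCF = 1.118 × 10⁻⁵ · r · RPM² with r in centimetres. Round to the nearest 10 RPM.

40320 RPM

Original rotor: r = 36.4 / 2 = 18.2 cm
RCF_original = 1.118 × 10⁻⁵ × 18.2 × (26900)² = 1.118 × 10⁻⁵ × 18.2 × 723,610,000 ≈ 147,237.3 × g
Your rotor: r = 81 mm = 8.1 cm
147,237.3 = 1.118 × 10⁻⁵ × 8.1 × N²
N² = 147,237.3 / (9.0558 × 10⁻⁵) = 1,625,889,485
N ≈ √1,625,889,485 ≈ 40,322.3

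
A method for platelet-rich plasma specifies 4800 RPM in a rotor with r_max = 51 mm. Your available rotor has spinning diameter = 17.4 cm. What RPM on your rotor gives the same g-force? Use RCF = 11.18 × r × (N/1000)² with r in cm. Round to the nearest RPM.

Original rotor: r = 51 mm = 5.1 cm
RCF_original = 11.18 × 5.1 × (4.8)² = 11.18 × 5.1 × 23.04 ≈ 1,313.7 × g
Your rotor: r = 17.4 / 2 = 8.7 cm
1,313.7 = 11.18 × 8.7 × (N/1000)²
(N/1000)² = 1,313.7 / 97.266 = 13.50626
N = 1000 × √13.50626 ≈ 3,675.1

3675 RPM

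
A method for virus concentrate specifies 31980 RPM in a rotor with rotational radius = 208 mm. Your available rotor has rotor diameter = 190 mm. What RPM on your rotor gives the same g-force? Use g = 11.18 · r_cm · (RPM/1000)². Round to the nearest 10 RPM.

Original rotor: r = 208 mm = 20.8 cm
RCF_original = 11.18 × 20.8 × (31.98)² = 11.18 × 20.8 × 1,022.7204 ≈ 237,827.5 × g
Your rotor: r = 190 mm / 2 = 95 mm = 9.5 cm
237,827.5 = 11.18 × 9.5 × (N/1000)²
(N/1000)² = 237,827.5 / 106.21 = 2239.219
N = 1000 × √2239.219 ≈ 47,320.4

47320 RPM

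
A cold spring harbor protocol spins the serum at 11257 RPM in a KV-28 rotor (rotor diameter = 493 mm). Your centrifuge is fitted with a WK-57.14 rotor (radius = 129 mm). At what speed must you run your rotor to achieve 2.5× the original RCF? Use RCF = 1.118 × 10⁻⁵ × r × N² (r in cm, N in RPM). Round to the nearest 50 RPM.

Original rotor: r = 493 mm / 2 = 246.5 mm = 24.65 cm
RCF_original = 1.118 × 10⁻⁵ × 24.65 × (11257)² = 1.118 × 10⁻⁵ × 24.65 × 126,720,049 ≈ 34,922.4 × g
Target RCF = 2.5 × 34,922.4 ≈ 87,306 × g
Your rotor: r = 129 mm = 12.9 cm
87,306 = 1.118 × 10⁻⁵ × 12.9 × N²
N² = 87,306 / (14.4222 × 10⁻⁵) = 605,358,406
N ≈ √605,358,406 ≈ 24,604.0

24600 RPM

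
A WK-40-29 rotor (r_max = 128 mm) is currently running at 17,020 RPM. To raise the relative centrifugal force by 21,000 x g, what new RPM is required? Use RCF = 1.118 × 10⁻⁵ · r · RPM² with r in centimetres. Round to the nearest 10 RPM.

N₂ ≈ 20890 RPM

r = 128 mm = 12.8 cm
Current RCF = 1.118 × 10⁻⁵ × 12.8 × (17020)² = 1.118 × 10⁻⁵ × 12.8 × 289,680,400 ≈ 41,454.4 × g
Target RCF = 41,454.4 + 21,000 = 62,454.4 × g
N² = 62,454.4 / (14.3104 × 10⁻⁵) = 436,426,655
N ≈ √436,426,655 ≈ 20,890.8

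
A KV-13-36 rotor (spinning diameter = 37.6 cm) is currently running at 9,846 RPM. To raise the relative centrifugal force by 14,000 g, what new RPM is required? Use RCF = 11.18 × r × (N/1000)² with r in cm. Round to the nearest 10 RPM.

12790 RPM

r = 37.6 / 2 = 18.8 cm
Current RCF = 11.18 × 18.8 × (9.846)² = 11.18 × 18.8 × 96.943716 ≈ 20,376 × g
Target RCF = 20,376 + 14,000 = 34,376 × g
(N/1000)² = 34,376 / 210.184 = 163.5519
N = 1000 × √163.5519 ≈ 12,788.7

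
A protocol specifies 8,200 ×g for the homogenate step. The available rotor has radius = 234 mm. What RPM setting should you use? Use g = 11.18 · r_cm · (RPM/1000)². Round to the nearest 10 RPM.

≈ 5600 RPM

r = 234 mm = 23.4 cm
8,200 = 11.18 × 23.4 × (N/1000)²
(N/1000)² = 8,200 / 261.612 = 31.34413
N = 1000 × √31.34413 ≈ 5,598.6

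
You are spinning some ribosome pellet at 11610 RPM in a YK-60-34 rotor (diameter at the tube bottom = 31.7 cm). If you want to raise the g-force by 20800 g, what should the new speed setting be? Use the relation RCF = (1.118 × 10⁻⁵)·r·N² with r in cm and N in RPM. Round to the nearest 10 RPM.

r = 31.7 / 2 = 15.85 cm
Current RCF = 1.118 × 10⁻⁵ × 15.85 × (11610)² = 1.118 × 10⁻⁵ × 15.85 × 134,792,100 ≈ 23,885.6 × g
Target RCF = 23,885.6 + 20,800 = 44,685.6 × g
N² = 44,685.6 / (17.7203 × 10⁻⁵) = 252,171,803
N ≈ √252,171,803 ≈ 15,879.9

15880 RPM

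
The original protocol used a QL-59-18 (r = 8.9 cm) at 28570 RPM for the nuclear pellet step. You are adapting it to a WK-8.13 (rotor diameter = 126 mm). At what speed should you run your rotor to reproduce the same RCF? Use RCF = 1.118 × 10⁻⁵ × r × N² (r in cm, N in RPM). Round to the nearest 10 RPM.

≈ 33960 RPM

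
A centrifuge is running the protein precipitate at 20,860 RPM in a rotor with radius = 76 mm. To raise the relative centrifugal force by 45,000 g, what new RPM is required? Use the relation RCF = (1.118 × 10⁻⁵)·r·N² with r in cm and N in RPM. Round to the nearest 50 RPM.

≈ 31050 RPM

r = 76 mm = 7.6 cm
Current RCF = 1.118 × 10⁻⁵ × 7.6 × (20860)² = 1.118 × 10⁻⁵ × 7.6 × 435,139,600 ≈ 36,972.9 × g
Target RCF = 36,972.9 + 45,000 = 81,972.9 × g
N² = 81,972.9 / (8.4968 × 10⁻⁵) = 964,750,259
N ≈ √964,750,259 ≈ 31,060.4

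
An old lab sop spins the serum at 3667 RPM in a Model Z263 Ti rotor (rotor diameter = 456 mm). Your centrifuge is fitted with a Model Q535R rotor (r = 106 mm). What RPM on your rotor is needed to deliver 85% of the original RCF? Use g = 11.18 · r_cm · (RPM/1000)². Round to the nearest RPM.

4958 RPM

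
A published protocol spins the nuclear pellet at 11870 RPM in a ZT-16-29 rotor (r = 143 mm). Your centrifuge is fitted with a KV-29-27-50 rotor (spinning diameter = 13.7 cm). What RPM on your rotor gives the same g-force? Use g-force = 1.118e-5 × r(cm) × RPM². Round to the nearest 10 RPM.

Original rotor: r = 143 mm = 14.3 cm
RCF_original = 1.118 × 10⁻⁵ × 14.3 × (11870)² = 1.118 × 10⁻⁵ × 14.3 × 140,896,900 ≈ 22,525.8 × g
Your rotor: r = 13.7 / 2 = 6.85 cm
22,525.8 = 1.118 × 10⁻⁵ × 6.85 × N²
N² = 22,525.8 / (7.6583 × 10⁻⁵) = 294,135,774
N ≈ √294,135,774 ≈ 17,150.4

≈ 17150 RPM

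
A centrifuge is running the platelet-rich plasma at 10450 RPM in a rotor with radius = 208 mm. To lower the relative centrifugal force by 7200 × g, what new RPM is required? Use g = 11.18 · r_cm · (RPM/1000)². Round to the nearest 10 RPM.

≈ 8850 RPM

r = 208 mm = 20.8 cm
Current RCF = 11.18 × 20.8 × (10.45)² = 11.18 × 20.8 × 109.2025 ≈ 25,394.4 × g
Target RCF = 25,394.4 − 7,200 = 18,194.4 × g
(N/1000)² = 18,194.4 / 232.544 = 78.24068
N = 1000 × √78.24068 ≈ 8,845.4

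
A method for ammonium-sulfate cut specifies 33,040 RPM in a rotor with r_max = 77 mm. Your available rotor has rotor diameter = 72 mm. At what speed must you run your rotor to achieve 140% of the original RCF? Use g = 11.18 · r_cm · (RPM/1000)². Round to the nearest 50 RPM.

Original rotor: r = 77 mm = 7.7 cm
RCF = 11.18 × r × (N/1000)²
RCF_original = 11.18 × 7.7 × (33.04)² = 11.18 × 7.7 × 1,091.6416 ≈ 93,975.1 × g
Target RCF = 1.4 × 93,975.1 ≈ 131,565.1 × g
Your rotor: r = 72 mm / 2 = 36 mm = 3.6 cm
131,565.1 = 11.18 × 3.6 × (N/1000)²
(N/1000)² = 131,565.1 / 40.248 = 3268.861
N = 1000 × √3268.861 ≈ 57,174.0

57150 RPM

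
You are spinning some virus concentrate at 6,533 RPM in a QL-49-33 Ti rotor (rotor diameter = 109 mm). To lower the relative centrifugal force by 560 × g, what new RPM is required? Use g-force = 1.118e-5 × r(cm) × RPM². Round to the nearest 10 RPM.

r = 109 mm / 2 = 54.5 mm = 5.45 cm
Current RCF = 1.118 × 10⁻⁵ × 5.45 × (6533)² = 1.118 × 10⁻⁵ × 5.45 × 42,680,089 ≈ 2,600.5 × g
Target RCF = 2,600.5 − 560 = 2,040.5 × g
N² = 2,040.5 / (6.0931 × 10⁻⁵) = 33,488,700
N ≈ √33,488,700 ≈ 5,786.9

5790 RPM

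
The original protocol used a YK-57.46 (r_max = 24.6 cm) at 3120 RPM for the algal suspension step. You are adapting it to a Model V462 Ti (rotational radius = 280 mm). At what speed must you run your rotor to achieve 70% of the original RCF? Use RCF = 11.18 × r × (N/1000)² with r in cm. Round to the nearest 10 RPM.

≈ 2450 RPM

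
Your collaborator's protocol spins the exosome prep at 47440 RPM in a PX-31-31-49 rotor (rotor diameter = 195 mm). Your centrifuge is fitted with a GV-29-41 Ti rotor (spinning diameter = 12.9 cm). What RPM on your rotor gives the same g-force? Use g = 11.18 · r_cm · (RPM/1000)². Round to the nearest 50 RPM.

Original rotor: r = 195 mm / 2 = 97.5 mm = 9.75 cm
RCF = 11.18 × r × (N/1000)²
RCF_original = 11.18 × 9.75 × (47.44)² = 11.18 × 9.75 × 2,250.5536 ≈ 245,321.6 × g
Your rotor: r = 12.9 / 2 = 6.45 cm
245,321.6 = 11.18 × 6.45 × (N/1000)²
(N/1000)² = 245,321.6 / 72.111 = 3402
N = 1000 × √3402 ≈ 58,326.7

≈ 58350 RPM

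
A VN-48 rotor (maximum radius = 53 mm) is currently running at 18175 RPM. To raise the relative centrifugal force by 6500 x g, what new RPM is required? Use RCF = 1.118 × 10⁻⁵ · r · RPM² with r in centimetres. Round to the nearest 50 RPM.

≈ 21000 RPM

r = 53 mm = 5.3 cm
Current RCF = 1.118 × 10⁻⁵ × 5.3 × (18175)² = 1.118 × 10⁻⁵ × 5.3 × 330,330,625 ≈ 19,573.4 × g
Target RCF = 19,573.4 + 6,500 = 26,073.4 × g
N² = 26,073.4 / (5.9254 × 10⁻⁵) = 440,027,677
N ≈ √440,027,677 ≈ 20,976.8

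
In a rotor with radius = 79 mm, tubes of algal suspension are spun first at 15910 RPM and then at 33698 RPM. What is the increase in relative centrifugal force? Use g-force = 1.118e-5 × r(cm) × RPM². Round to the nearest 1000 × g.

r = 79 mm = 7.9 cm
RCF₁ = 1.118 × 10⁻⁵ × 7.9 × (15910)² = 1.118 × 10⁻⁵ × 7.9 × 253,128,100 ≈ 22,356.8 × g
RCF₂ = 1.118 × 10⁻⁵ × 7.9 × (33698)² = 1.118 × 10⁻⁵ × 7.9 × 1,135,555,204 ≈ 100,294.5 × g
Increase = 100,294.5 − 22,356.8 = 77,937.7

78000 x g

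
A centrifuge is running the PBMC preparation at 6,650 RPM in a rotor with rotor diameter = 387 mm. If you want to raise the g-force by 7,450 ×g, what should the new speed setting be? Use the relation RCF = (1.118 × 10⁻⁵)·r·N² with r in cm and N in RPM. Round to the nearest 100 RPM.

r = 387 mm / 2 = 193.5 mm = 19.35 cm
Current RCF = 1.118 × 10⁻⁵ × 19.35 × (6650)² = 1.118 × 10⁻⁵ × 19.35 × 44,222,500 ≈ 9,566.8 × g
Target RCF = 9,566.8 + 7,450 = 17,016.8 × g
N² = 17,016.8 / (21.6333 × 10⁻⁵) = 78,660,214
N ≈ √78,660,214 ≈ 8,869.1

8900 RPM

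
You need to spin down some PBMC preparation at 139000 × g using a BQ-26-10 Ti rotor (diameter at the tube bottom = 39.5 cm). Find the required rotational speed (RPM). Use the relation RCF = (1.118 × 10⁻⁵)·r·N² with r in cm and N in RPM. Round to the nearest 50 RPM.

r = 39.5 / 2 = 19.75 cm
139,000 = 1.118 × 10⁻⁵ × 19.75 × N²
N² = 139,000 / (22.0805 × 10⁻⁵) = 629,514,730
N ≈ √629,514,730 ≈ 25,090.1

≈ 25100 RPM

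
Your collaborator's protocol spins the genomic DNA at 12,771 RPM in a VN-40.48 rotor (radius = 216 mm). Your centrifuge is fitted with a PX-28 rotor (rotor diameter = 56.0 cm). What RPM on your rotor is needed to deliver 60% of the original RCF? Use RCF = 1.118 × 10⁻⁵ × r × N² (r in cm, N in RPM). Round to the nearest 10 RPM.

Original rotor: r = 216 mm = 21.6 cm
RCF_original = 1.118 × 10⁻⁵ × 21.6 × (12771)² = 1.118 × 10⁻⁵ × 21.6 × 163,098,441 ≈ 39,386.3 × g
Target RCF = 0.6 × 39,386.3 ≈ 23,631.8 × g
Your rotor: r = 56.0 / 2 = 28 cm
23,631.8 = 1.118 × 10⁻⁵ × 28 × N²
N² = 23,631.8 / (31.304 × 10⁻⁵) = 75,491,311
N ≈ √75,491,311 ≈ 8,688.6

8690 RPM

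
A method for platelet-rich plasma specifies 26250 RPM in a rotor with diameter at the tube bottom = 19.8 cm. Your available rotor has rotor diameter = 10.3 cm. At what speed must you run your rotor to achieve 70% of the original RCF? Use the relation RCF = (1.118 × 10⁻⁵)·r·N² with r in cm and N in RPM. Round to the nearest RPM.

Original rotor: r = 19.8 / 2 = 9.9 cm
RCF_original = 1.118 × 10⁻⁵ × 9.9 × (26250)² = 1.118 × 10⁻⁵ × 9.9 × 689,062,500 ≈ 76,266.8 × g
Target RCF = 0.7 × 76,266.8 ≈ 53,386.8 × g
Your rotor: r = 10.3 / 2 = 5.15 cm
53,386.8 = 1.118 × 10⁻⁵ × 5.15 × N²
N² = 53,386.8 / (5.7577 × 10⁻⁵) = 927,224,413
N ≈ √927,224,413 ≈ 30,450.4

≈ 30450 RPM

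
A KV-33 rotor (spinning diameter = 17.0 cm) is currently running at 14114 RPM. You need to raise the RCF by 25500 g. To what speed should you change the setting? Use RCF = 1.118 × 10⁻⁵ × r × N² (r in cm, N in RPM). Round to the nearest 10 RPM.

≈ 21620 RPM

r = 17.0 / 2 = 8.5 cm
Current RCF = 1.118 × 10⁻⁵ × 8.5 × (14114)² = 1.118 × 10⁻⁵ × 8.5 × 199,204,996 ≈ 18,930.5 × g
Target RCF = 18,930.5 + 25,500 = 44,430.5 × g
N² = 44,430.5 / (9.503 × 10⁻⁵) = 467,541,829
N ≈ √467,541,829 ≈ 21,622.7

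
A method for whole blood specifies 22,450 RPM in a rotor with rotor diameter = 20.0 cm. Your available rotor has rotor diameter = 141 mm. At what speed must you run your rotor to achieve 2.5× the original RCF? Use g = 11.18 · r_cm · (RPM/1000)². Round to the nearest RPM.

≈ 42276 RPM

Original rotor: r = 20.0 / 2 = 10 cm
RCF_original = 11.18 × 10 × (22.45)² = 11.18 × 10 × 504.0025 ≈ 56,347.5 × g
Target RCF = 2.5 × 56,347.5 ≈ 140,868.8 × g
Your rotor: r = 141 mm / 2 = 70.5 mm = 7.05 cm
140,868.8 = 11.18 × 7.05 × (N/1000)²
(N/1000)² = 140,868.8 / 78.819 = 1787.244
N = 1000 × √1787.244 ≈ 42,275.8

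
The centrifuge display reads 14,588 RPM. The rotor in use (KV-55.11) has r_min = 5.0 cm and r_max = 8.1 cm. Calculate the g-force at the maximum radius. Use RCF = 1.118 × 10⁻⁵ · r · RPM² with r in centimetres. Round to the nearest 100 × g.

RCF ≈ 19300 ×g

Use r_max = 8.1 cm.
RCF = 1.118 × 10⁻⁵ × 8.1 × (14588)² = 1.118 × 10⁻⁵ × 8.1 × 212,809,744 ≈ 19,271.6 × g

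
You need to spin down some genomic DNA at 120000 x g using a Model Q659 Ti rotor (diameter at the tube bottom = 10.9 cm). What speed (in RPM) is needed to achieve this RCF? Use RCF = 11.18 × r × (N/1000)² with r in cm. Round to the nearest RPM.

≈ 44378 RPM

r = 10.9 / 2 = 5.45 cm
RCF = 11.18 × r × (N/1000)²
120,000 = 11.18 × 5.45 × (N/1000)²
(N/1000)² = 120,000 / 60.931 = 1969.441
N = 1000 × √1969.441 ≈ 44,378.4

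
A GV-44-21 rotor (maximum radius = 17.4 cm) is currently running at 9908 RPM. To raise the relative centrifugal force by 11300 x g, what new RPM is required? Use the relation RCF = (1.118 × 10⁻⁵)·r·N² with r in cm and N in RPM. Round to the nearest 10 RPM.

N₂ ≈ 12500 RPM

Current RCF = 1.118 × 10⁻⁵ × 17.4 × (9908)² = 1.118 × 10⁻⁵ × 17.4 × 98,168,464 ≈ 19,096.9 × g
Target RCF = 19,096.9 + 11,300 = 30,396.9 × g
N² = 30,396.9 / (19.4532 × 10⁻⁵) = 156,256,554
N ≈ √156,256,554 ≈ 12,500.3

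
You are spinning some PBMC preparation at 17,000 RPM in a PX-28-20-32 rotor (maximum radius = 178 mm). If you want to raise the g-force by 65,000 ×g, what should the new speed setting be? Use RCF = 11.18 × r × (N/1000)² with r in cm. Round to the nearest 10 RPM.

r = 178 mm = 17.8 cm
Current RCF = 11.18 × 17.8 × (17)² = 11.18 × 17.8 × 289 ≈ 57,512.2 × g
Target RCF = 57,512.2 + 65,000 = 122,512.2 × g
(N/1000)² = 122,512.2 / 199.004 = 615.6268
N = 1000 × √615.6268 ≈ 24,811.8

24810 RPM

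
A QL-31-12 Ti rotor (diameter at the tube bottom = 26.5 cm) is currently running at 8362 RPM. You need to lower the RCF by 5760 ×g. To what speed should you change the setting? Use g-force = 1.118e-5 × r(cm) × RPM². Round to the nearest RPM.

r = 26.5 / 2 = 13.25 cm
Current RCF = 1.118 × 10⁻⁵ × 13.25 × (8362)² = 1.118 × 10⁻⁵ × 13.25 × 69,923,044 ≈ 10,358.1 × g
Target RCF = 10,358.1 − 5,760 = 4,598.1 × g
N² = 4,598.1 / (14.8135 × 10⁻⁵) = 31,039,930
N ≈ √31,039,930 ≈ 5,571.3

≈ 5571 RPM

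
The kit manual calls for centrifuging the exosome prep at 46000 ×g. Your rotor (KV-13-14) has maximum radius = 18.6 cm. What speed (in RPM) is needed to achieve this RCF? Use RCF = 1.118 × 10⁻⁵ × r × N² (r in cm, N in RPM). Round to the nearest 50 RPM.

14850 RPM

RCF = 1.118 × 10⁻⁵ × r × N²
46,000 = 1.118 × 10⁻⁵ × 18.6 × N²
N² = 46,000 / (20.7948 × 10⁻⁵) = 221,209,148
N ≈ √221,209,148 ≈ 14,873.1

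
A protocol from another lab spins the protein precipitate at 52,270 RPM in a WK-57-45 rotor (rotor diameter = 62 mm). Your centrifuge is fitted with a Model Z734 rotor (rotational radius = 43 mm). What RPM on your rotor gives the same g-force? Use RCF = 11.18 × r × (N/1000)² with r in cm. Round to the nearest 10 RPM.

≈ 44380 RPM

Original rotor: r = 62 mm / 2 = 31 mm = 3.1 cm
RCF = 11.18 × r × (N/1000)²
RCF_original = 11.18 × 3.1 × (52.27)² = 11.18 × 3.1 × 2,732.1529 ≈ 94,691 × g
Your rotor: r = 43 mm = 4.3 cm
94,691 = 11.18 × 4.3 × (N/1000)²
(N/1000)² = 94,691 / 48.074 = 1969.693
N = 1000 × √1969.693 ≈ 44,381.2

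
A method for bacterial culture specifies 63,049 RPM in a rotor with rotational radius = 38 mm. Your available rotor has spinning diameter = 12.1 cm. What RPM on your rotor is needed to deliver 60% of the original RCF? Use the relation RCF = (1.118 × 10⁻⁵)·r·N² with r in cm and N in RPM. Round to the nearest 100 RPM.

≈ 38700 RPM

Original rotor: r = 38 mm = 3.8 cm
RCF_original = 1.118 × 10⁻⁵ × 3.8 × (63049)² = 1.118 × 10⁻⁵ × 3.8 × 3,975,176,401 ≈ 168,881.4 × g
Target RCF = 0.6 × 168,881.4 ≈ 101,328.8 × g
Your rotor: r = 12.1 / 2 = 6.05 cm
101,328.8 = 1.118 × 10⁻⁵ × 6.05 × N²
N² = 101,328.8 / (6.7639 × 10⁻⁵) = 1,498,082,467
N ≈ √1,498,082,467 ≈ 38,705.1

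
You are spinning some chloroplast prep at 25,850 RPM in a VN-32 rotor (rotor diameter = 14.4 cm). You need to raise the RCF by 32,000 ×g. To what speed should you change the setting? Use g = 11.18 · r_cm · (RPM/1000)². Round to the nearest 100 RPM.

N₂ ≈ 32600 RPM

r = 14.4 / 2 = 7.2 cm
Current RCF = 11.18 × 7.2 × (25.85)² = 11.18 × 7.2 × 668.2225 ≈ 53,789.2 × g
Target RCF = 53,789.2 + 32,000 = 85,789.2 × g
(N/1000)² = 85,789.2 / 80.496 = 1065.757
N = 1000 × √1065.757 ≈ 32,645.9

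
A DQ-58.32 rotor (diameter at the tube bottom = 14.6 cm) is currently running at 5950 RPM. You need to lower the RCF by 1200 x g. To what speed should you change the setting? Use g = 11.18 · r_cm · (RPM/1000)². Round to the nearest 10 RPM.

r = 14.6 / 2 = 7.3 cm
Current RCF = 11.18 × 7.3 × (5.95)² = 11.18 × 7.3 × 35.4025 ≈ 2,889.3 × g
Target RCF = 2,889.3 − 1,200 = 1,689.3 × g
(N/1000)² = 1,689.3 / 81.614 = 20.69865
N = 1000 × √20.69865 ≈ 4,549.6

N₂ ≈ 4550 RPM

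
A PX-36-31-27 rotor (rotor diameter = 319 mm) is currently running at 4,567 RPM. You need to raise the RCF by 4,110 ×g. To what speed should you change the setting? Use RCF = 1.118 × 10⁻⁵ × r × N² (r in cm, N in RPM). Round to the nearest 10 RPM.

r = 319 mm / 2 = 159.5 mm = 15.95 cm
Current RCF = 1.118 × 10⁻⁵ × 15.95 × (4567)² = 1.118 × 10⁻⁵ × 15.95 × 20,857,489 ≈ 3,719.3 × g
Target RCF = 3,719.3 + 4,110 = 7,829.3 × g
N² = 7,829.3 / (17.8321 × 10⁻⁵) = 43,905,653
N ≈ √43,905,653 ≈ 6,626.1

≈ 6630 RPM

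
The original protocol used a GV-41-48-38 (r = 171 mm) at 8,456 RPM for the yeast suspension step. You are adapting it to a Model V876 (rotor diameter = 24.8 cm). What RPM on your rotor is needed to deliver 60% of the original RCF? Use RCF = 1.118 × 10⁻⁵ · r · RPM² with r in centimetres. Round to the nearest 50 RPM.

≈ 7700 RPM

Original rotor: r = 171 mm = 17.1 cm
RCF_original = 1.118 × 10⁻⁵ × 17.1 × (8456)² = 1.118 × 10⁻⁵ × 17.1 × 71,503,936 ≈ 13,670 × g
Target RCF = 0.6 × 13,670 ≈ 8,202 × g
Your rotor: r = 24.8 / 2 = 12.4 cm
8,202 = 1.118 × 10⁻⁵ × 12.4 × N²
N² = 8,202 / (13.8632 × 10⁻⁵) = 59,163,829
N ≈ √59,163,829 ≈ 7,691.8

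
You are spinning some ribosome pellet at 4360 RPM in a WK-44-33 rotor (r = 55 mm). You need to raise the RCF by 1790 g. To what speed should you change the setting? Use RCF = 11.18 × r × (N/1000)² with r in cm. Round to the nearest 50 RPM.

r = 55 mm = 5.5 cm
Current RCF = 11.18 × 5.5 × (4.36)² = 11.18 × 5.5 × 19.0096 ≈ 1,168.9 × g
Target RCF = 1,168.9 + 1,790 = 2,958.9 × g
(N/1000)² = 2,958.9 / 61.49 = 48.12002
N = 1000 × √48.12002 ≈ 6,936.9

6950 RPM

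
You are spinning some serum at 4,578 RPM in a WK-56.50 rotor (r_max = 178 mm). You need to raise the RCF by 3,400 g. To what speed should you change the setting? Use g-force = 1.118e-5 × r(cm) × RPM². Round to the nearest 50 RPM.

6150 RPM

r = 178 mm = 17.8 cm
Current RCF = 1.118 × 10⁻⁵ × 17.8 × (4578)² = 1.118 × 10⁻⁵ × 17.8 × 20,958,084 ≈ 4,170.7 × g
Target RCF = 4,170.7 + 3,400 = 7,570.7 × g
N² = 7,570.7 / (19.9004 × 10⁻⁵) = 38,042,954
N ≈ √38,042,954 ≈ 6,167.9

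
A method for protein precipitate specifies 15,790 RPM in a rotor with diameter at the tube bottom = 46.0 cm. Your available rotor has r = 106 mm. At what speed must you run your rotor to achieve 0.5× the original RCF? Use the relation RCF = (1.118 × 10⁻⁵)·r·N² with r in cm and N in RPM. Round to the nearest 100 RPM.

Original rotor: r = 46.0 / 2 = 23 cm
RCF = 1.118 × 10⁻⁵ × r × N²
RCF_original = 1.118 × 10⁻⁵ × 23 × (15790)² = 1.118 × 10⁻⁵ × 23 × 249,324,100 ≈ 64,111.2 × g
Target RCF = 0.5 × 64,111.2 ≈ 32,055.6 × g
Your rotor: r = 106 mm = 10.6 cm
32,055.6 = 1.118 × 10⁻⁵ × 10.6 × N²
N² = 32,055.6 / (11.8508 × 10⁻⁵) = 270,493,131
N ≈ √270,493,131 ≈ 16,446.7

≈ 16400 RPM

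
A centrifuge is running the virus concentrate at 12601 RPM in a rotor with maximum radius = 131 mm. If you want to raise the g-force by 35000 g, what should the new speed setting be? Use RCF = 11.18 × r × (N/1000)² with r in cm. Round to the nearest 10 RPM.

r = 131 mm = 13.1 cm
Current RCF = 11.18 × 13.1 × (12.601)² = 11.18 × 13.1 × 158.785201 ≈ 23,255.4 × g
Target RCF = 23,255.4 + 35,000 = 58,255.4 × g
(N/1000)² = 58,255.4 / 146.458 = 397.7618
N = 1000 × √397.7618 ≈ 19,944.0

N₂ ≈ 19940 RPM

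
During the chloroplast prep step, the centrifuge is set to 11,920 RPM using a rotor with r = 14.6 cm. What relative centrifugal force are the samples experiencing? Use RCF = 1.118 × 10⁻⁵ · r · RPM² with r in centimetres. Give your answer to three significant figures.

RCF = 1.118 × 10⁻⁵ × 14.6 × (11920)² = 1.118 × 10⁻⁵ × 14.6 × 142,086,400 ≈ 23,192.5 × g

≈ 23200 × g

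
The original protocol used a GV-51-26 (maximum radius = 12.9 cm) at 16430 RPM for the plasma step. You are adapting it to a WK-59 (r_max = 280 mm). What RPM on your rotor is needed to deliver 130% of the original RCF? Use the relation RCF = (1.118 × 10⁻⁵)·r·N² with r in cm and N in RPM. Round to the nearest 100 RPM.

RCF_original = 1.118 × 10⁻⁵ × 12.9 × (16430)² = 1.118 × 10⁻⁵ × 12.9 × 269,944,900 ≈ 38,932 × g
Target RCF = 1.3 × 38,932 ≈ 50,611.6 × g
Your rotor: r = 280 mm = 28.0 cm
50,611.6 = 1.118 × 10⁻⁵ × 28 × N²
N² = 50,611.6 / (31.304 × 10⁻⁵) = 161,677,741
N ≈ √161,677,741 ≈ 12,715.3

12700 RPM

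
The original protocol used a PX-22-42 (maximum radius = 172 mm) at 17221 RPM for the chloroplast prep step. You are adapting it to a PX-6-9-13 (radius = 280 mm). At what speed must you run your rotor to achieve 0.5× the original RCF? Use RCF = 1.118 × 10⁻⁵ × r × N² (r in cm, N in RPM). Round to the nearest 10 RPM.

Original rotor: r = 172 mm = 17.2 cm
RCF_original = 1.118 × 10⁻⁵ × 17.2 × (17221)² = 1.118 × 10⁻⁵ × 17.2 × 296,562,841 ≈ 57,027.8 × g
Target RCF = 0.5 × 57,027.8 ≈ 28,513.9 × g
Your rotor: r = 280 mm = 28.0 cm
28,513.9 = 1.118 × 10⁻⁵ × 28 × N²
N² = 28,513.9 / (31.304 × 10⁻⁵) = 91,087,082
N ≈ √91,087,082 ≈ 9,544.0

9540 RPM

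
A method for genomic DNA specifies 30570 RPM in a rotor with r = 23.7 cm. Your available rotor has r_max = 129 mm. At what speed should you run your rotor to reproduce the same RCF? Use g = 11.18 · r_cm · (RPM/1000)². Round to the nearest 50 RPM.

RCF = 11.18 × r × (N/1000)²
RCF_original = 11.18 × 23.7 × (30.57)² = 11.18 × 23.7 × 934.5249 ≈ 247,617.3 × g
Your rotor: r = 129 mm = 12.9 cm
247,617.3 = 11.18 × 12.9 × (N/1000)²
(N/1000)² = 247,617.3 / 144.222 = 1716.918
N = 1000 × √1716.918 ≈ 41,435.7

41450 RPM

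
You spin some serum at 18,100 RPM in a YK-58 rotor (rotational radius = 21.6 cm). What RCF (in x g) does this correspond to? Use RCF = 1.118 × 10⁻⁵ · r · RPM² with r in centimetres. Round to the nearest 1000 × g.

≈ 79000 x g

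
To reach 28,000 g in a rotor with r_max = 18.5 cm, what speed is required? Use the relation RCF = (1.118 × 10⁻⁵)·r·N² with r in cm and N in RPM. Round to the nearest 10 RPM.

≈ 11640 RPM

28,000 = 1.118 × 10⁻⁵ × 18.5 × N²
N² = 28,000 / (20.683 × 10⁻⁵) = 135,376,880
N ≈ √135,376,880 ≈ 11,635.2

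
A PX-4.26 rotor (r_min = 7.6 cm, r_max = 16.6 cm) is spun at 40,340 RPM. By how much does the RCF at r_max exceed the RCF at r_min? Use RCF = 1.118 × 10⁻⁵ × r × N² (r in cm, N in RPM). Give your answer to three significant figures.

ΔRCF = 1.118 × 10⁻⁵ × (r_max − r_min) × N² = 1.118 × 10⁻⁵ × 9.0 × 1,627,315,600 ≈ 163,740.5

ΔRCF ≈ 164000 ×g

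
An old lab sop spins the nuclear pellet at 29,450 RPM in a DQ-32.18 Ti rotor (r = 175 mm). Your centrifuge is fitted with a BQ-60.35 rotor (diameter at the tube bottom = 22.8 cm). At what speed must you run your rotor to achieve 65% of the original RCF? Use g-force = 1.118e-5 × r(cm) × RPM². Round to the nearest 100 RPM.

≈ 29400 RPM

Original rotor: r = 175 mm = 17.5 cm
RCF_original = 1.118 × 10⁻⁵ × 17.5 × (29450)² = 1.118 × 10⁻⁵ × 17.5 × 867,302,500 ≈ 169,687.7 × g
Target RCF = 0.65 × 169,687.7 ≈ 110,297 × g
Your rotor: r = 22.8 / 2 = 11.4 cm
110,297 = 1.118 × 10⁻⁵ × 11.4 × N²
N² = 110,297 / (12.7452 × 10⁻⁵) = 865,400,308
N ≈ √865,400,308 ≈ 29,417.7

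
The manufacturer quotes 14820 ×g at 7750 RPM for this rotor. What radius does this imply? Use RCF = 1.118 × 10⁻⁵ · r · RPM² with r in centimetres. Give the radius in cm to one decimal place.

14820 = 1.118 × 10⁻⁵ × r × (7750)²
r = 14820 / (1.118 × 10⁻⁵ × 60,062,500) = 14820 / 671.4987 ≈ 22.070 cm

22.1 cm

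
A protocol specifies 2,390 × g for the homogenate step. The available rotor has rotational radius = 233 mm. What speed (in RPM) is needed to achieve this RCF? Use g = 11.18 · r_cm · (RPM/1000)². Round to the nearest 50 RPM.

r = 233 mm = 23.3 cm
2,390 = 11.18 × 23.3 × (N/1000)²
(N/1000)² = 2,390 / 260.494 = 9.174875
N = 1000 × √9.174875 ≈ 3,029.0

≈ 3050 RPM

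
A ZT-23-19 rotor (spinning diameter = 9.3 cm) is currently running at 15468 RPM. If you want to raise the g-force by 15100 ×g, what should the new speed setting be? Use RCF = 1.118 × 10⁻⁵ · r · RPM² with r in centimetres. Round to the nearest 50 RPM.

r = 9.3 / 2 = 4.65 cm
Current RCF = 1.118 × 10⁻⁵ × 4.65 × (15468)² = 1.118 × 10⁻⁵ × 4.65 × 239,259,024 ≈ 12,438.4 × g
Target RCF = 12,438.4 + 15,100 = 27,538.4 × g
N² = 27,538.4 / (5.1987 × 10⁻⁵) = 529,717,045
N ≈ √529,717,045 ≈ 23,015.6

23000 RPM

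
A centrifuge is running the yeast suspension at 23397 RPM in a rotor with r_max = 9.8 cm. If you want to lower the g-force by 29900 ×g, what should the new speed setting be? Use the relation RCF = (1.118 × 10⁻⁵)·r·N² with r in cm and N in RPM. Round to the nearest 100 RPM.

Current RCF = 1.118 × 10⁻⁵ × 9.8 × (23397)² = 1.118 × 10⁻⁵ × 9.8 × 547,419,609 ≈ 59,977.5 × g
Target RCF = 59,977.5 − 29,900 = 30,077.5 × g
N² = 30,077.5 / (10.9564 × 10⁻⁵) = 274,519,915
N ≈ √274,519,915 ≈ 16,568.6

16600 RPM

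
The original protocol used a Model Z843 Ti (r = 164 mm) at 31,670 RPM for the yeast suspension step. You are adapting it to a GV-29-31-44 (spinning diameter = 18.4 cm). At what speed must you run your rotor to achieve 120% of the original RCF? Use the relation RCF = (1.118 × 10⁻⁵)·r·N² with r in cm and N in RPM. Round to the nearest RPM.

46320 RPM

Original rotor: r = 164 mm = 16.4 cm
RCF_original = 1.118 × 10⁻⁵ × 16.4 × (31670)² = 1.118 × 10⁻⁵ × 16.4 × 1,002,988,900 ≈ 183,900 × g
Target RCF = 1.2 × 183,900 ≈ 220,680 × g
Your rotor: r = 18.4 / 2 = 9.2 cm
220,680 = 1.118 × 10⁻⁵ × 9.2 × N²
N² = 220,680 / (10.2856 × 10⁻⁵) = 2,145,523,839
N ≈ √2,145,523,839 ≈ 46,319.8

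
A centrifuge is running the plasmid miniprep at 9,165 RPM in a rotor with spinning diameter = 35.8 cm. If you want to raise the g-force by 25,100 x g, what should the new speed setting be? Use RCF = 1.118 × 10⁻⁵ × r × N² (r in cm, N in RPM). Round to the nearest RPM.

r = 35.8 / 2 = 17.9 cm
Current RCF = 1.118 × 10⁻⁵ × 17.9 × (9165)² = 1.118 × 10⁻⁵ × 17.9 × 83,997,225 ≈ 16,809.7 × g
Target RCF = 16,809.7 + 25,100 = 41,909.7 × g
N² = 41,909.7 / (20.0122 × 10⁻⁵) = 209,420,753
N ≈ √209,420,753 ≈ 14,471.4

N₂ ≈ 14471 RPM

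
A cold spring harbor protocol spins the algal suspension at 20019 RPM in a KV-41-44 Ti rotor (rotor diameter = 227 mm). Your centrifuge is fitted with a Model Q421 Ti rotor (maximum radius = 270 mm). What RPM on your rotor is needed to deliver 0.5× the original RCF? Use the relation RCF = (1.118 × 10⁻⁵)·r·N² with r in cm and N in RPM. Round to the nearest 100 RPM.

≈ 9200 RPM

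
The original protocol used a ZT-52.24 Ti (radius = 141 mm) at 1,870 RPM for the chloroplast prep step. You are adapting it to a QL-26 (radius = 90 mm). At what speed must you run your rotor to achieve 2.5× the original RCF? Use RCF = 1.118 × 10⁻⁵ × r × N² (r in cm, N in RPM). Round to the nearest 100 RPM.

3700 RPM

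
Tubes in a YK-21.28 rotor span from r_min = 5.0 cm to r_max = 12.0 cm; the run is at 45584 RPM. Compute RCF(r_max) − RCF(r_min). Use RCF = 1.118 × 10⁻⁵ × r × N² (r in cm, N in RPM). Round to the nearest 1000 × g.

163000 × g

RCF_max = 1.118 × 10⁻⁵ × 12 × (45584)² = 1.118 × 10⁻⁵ × 12 × 2,077,901,056 ≈ 278,771.2 × g
RCF_min = 1.118 × 10⁻⁵ × 5 × (45584)² = 1.118 × 10⁻⁵ × 5 × 2,077,901,056 ≈ 116,154.7 × g
ΔRCF = 278,771.2 − 116,154.7 = 162,616.5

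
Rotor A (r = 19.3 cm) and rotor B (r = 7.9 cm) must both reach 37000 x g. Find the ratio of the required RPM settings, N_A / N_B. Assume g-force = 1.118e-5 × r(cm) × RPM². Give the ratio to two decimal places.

At fixed RCF, N ∝ 1/√r, so N_A/N_B = √(r_B/r_A) = √(7.9/19.3) = √0.409326 = 0.6398.

0.64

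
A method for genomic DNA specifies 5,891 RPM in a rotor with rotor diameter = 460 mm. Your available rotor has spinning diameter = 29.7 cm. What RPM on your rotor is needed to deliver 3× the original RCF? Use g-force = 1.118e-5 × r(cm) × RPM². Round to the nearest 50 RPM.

12700 RPM

Original rotor: r = 460 mm / 2 = 230 mm = 23 cm
RCF = 1.118 × 10⁻⁵ × r × N²
RCF_original = 1.118 × 10⁻⁵ × 23 × (5891)² = 1.118 × 10⁻⁵ × 23 × 34,703,881 ≈ 8,923.8 × g
Target RCF = 3 × 8,923.8 ≈ 26,771.4 × g
Your rotor: r = 29.7 / 2 = 14.85 cm
26,771.4 = 1.118 × 10⁻⁵ × 14.85 × N²
N² = 26,771.4 / (16.6023 × 10⁻⁵) = 161,251,152
N ≈ √161,251,152 ≈ 12,698.5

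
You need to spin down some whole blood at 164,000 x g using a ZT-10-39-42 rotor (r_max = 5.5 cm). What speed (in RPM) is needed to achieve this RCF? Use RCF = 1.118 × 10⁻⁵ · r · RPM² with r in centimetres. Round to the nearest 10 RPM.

164,000 = 1.118 × 10⁻⁵ × 5.5 × N²
N² = 164,000 / (6.149 × 10⁻⁵) = 2,667,100,342
N ≈ √2,667,100,342 ≈ 51,644.0

51640 RPM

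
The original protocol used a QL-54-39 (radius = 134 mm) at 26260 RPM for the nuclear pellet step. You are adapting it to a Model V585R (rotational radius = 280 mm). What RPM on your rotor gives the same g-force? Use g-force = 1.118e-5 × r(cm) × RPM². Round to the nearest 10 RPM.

Original rotor: r = 134 mm = 13.4 cm
RCF_original = 1.118 × 10⁻⁵ × 13.4 × (26260)² = 1.118 × 10⁻⁵ × 13.4 × 689,587,600 ≈ 103,308.5 × g
Your rotor: r = 280 mm = 28.0 cm
103,308.5 = 1.118 × 10⁻⁵ × 28 × N²
N² = 103,308.5 / (31.304 × 10⁻⁵) = 330,016,931
N ≈ √330,016,931 ≈ 18,166.4

≈ 18170 RPM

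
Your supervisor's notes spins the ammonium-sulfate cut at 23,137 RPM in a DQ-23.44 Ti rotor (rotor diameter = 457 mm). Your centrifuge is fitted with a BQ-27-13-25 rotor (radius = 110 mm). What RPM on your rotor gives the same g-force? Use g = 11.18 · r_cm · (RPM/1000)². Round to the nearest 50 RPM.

Original rotor: r = 457 mm / 2 = 228.5 mm = 22.85 cm
RCF_original = 11.18 × 22.85 × (23.137)² = 11.18 × 22.85 × 535.320769 ≈ 136,754.6 × g
Your rotor: r = 110 mm = 11.0 cm
136,754.6 = 11.18 × 11 × (N/1000)²
(N/1000)² = 136,754.6 / 122.98 = 1112.007
N = 1000 × √1112.007 ≈ 33,346.8

≈ 33350 RPM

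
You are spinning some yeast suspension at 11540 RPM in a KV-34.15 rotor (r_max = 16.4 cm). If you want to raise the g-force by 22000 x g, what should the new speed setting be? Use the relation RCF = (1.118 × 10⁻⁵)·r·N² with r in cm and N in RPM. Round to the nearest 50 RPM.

N₂ ≈ 15900 RPM

Current RCF = 1.118 × 10⁻⁵ × 16.4 × (11540)² = 1.118 × 10⁻⁵ × 16.4 × 133,171,600 ≈ 24,417.3 × g
Target RCF = 24,417.3 + 22,000 = 46,417.3 × g
N² = 46,417.3 / (18.3352 × 10⁻⁵) = 253,159,496
N ≈ √253,159,496 ≈ 15,911.0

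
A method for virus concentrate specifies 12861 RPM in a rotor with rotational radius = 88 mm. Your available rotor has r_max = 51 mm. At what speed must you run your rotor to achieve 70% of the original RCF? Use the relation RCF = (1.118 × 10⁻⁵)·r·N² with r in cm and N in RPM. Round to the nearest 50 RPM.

≈ 14150 RPM

Original rotor: r = 88 mm = 8.8 cm
RCF_original = 1.118 × 10⁻⁵ × 8.8 × (12861)² = 1.118 × 10⁻⁵ × 8.8 × 165,405,321 ≈ 16,273.2 × g
Target RCF = 0.7 × 16,273.2 ≈ 11,391.2 × g
Your rotor: r = 51 mm = 5.1 cm
11,391.2 = 1.118 × 10⁻⁵ × 5.1 × N²
N² = 11,391.2 / (5.7018 × 10⁻⁵) = 199,782,525
N ≈ √199,782,525 ≈ 14,134.4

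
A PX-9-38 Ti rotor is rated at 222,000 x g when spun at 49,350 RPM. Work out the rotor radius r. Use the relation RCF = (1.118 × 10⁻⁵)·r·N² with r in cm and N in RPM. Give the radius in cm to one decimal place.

8.2 cm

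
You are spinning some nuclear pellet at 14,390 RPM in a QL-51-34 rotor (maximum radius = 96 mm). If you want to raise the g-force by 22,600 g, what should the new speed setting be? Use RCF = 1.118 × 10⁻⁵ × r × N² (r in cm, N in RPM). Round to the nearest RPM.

20436 RPM

r = 96 mm = 9.6 cm
Current RCF = 1.118 × 10⁻⁵ × 9.6 × (14390)² = 1.118 × 10⁻⁵ × 9.6 × 207,072,100 ≈ 22,224.6 × g
Target RCF = 22,224.6 + 22,600 = 44,824.6 × g
N² = 44,824.6 / (10.7328 × 10⁻⁵) = 417,641,249
N ≈ √417,641,249 ≈ 20,436.3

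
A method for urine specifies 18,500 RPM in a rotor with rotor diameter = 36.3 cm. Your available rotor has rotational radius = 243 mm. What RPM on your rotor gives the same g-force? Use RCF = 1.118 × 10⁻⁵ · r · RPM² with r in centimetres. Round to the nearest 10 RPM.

≈ 15990 RPM

Original rotor: r = 36.3 / 2 = 18.15 cm
RCF_original = 1.118 × 10⁻⁵ × 18.15 × (18500)² = 1.118 × 10⁻⁵ × 18.15 × 342,250,000 ≈ 69,448.3 × g
Your rotor: r = 243 mm = 24.3 cm
69,448.3 = 1.118 × 10⁻⁵ × 24.3 × N²
N² = 69,448.3 / (27.1674 × 10⁻⁵) = 255,631,014
N ≈ √255,631,014 ≈ 15,988.5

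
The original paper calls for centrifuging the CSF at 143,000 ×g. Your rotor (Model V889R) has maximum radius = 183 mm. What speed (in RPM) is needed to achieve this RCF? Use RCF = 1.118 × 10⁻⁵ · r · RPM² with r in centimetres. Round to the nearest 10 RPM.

≈ 26440 RPM

r = 183 mm = 18.3 cm
RCF = 1.118 × 10⁻⁵ × r × N²
143,000 = 1.118 × 10⁻⁵ × 18.3 × N²
N² = 143,000 / (20.4594 × 10⁻⁵) = 698,945,228
N ≈ √698,945,228 ≈ 26,437.6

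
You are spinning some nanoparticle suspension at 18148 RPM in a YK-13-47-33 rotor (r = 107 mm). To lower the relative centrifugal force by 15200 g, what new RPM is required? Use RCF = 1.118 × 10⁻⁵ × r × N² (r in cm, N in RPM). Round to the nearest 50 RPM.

r = 107 mm = 10.7 cm
Current RCF = 1.118 × 10⁻⁵ × 10.7 × (18148)² = 1.118 × 10⁻⁵ × 10.7 × 329,349,904 ≈ 39,398.8 × g
Target RCF = 39,398.8 − 15,200 = 24,198.8 × g
N² = 24,198.8 / (11.9626 × 10⁻⁵) = 202,287,128
N ≈ √202,287,128 ≈ 14,222.8

14200 RPM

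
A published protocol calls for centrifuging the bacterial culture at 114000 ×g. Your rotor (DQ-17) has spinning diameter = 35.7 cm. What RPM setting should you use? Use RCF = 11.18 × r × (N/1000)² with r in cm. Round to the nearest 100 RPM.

N ≈ 23900 RPM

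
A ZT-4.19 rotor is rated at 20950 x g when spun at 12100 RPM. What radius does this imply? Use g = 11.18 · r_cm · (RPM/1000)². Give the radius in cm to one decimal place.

12.8 cm

RCF = 11.18 × r × (N/1000)²
20950 = 11.18 × r × (12.1)²
r = 20950 / (11.18 × 146.41) = 20950 / 1636.864 ≈ 12.799 cm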